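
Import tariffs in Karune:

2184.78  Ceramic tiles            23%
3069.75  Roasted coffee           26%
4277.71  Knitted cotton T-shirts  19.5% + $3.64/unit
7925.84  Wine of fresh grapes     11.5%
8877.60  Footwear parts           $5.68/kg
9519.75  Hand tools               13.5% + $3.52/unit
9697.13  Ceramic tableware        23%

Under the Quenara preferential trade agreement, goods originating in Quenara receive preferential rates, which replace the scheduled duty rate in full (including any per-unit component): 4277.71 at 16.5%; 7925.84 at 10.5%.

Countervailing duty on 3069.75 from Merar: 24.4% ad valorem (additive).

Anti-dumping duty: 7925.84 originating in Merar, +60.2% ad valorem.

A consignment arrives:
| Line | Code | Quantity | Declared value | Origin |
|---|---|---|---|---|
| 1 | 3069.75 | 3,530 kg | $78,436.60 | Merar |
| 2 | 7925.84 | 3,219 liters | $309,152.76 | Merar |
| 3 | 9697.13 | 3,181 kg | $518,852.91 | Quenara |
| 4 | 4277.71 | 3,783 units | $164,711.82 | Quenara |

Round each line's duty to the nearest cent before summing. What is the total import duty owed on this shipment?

$407,708.20

Line 1 (3069.75, Merar, 3,530 kg, $78,436.60):
Base rate for 3069.75 is 26%.
Additional duty on 3069.75 from Merar: +24.4%. Applied ad valorem rate: 26% + 24.4% = 50.4%.
Duty = $78,436.60 × 50.4% = $39,532.05.
Line 2 (7925.84, Merar, 3,219 liters, $309,152.76):
Base rate for 7925.84 is 11.5%.
7925.84 has an FTA preferential rate, but origin Merar is not Quenara; base rate stands.
Additional duty on 7925.84 from Merar: +60.2%. Applied ad valorem rate: 11.5% + 60.2% = 71.7%.
Duty = $309,152.76 × 71.7% = $221,662.53.
Line 3 (9697.13, Quenara, 3,181 kg, $518,852.91):
Base rate for 9697.13 is 23%.
Origin Quenara is the FTA partner but 9697.13 is not on the preference list; base rate stands.
Duty = $518,852.91 × 23% = $119,336.17.
Line 4 (4277.71, Quenara, 3,783 units, $164,711.82):
Base rate for 4277.71 is 19.5% + $3.64/unit.
Origin Quenara qualifies under the Karune–Quenara agreement and 4277.71 is covered: preferential rate 16.5% applies instead.
Duty = $164,711.82 × 16.5% = $27,177.45.
Total = $39,532.05 + $221,662.53 + $119,336.17 + $27,177.45 = $407,708.20.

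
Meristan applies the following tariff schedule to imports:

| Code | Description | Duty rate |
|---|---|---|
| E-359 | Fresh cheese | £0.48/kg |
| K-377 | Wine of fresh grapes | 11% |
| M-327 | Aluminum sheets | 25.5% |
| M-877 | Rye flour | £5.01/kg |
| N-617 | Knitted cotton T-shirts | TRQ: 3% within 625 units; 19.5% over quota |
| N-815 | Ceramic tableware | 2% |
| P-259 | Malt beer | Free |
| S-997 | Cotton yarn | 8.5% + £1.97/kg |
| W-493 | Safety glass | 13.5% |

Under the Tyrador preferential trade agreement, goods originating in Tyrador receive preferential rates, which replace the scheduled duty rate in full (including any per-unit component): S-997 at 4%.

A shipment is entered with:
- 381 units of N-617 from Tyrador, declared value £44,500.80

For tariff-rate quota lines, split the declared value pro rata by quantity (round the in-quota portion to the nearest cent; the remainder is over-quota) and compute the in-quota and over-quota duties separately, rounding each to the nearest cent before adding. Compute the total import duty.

£1,335.02

Line 1 (N-617, Tyrador, 381 units, £44,500.80):
Code N-617 is under a tariff-rate quota (threshold 625 units). Quantity 381 units is within the quota, so the in-quota rate 3% applies to the full value.
Duty = £44,500.80 × 3% = £1,335.02.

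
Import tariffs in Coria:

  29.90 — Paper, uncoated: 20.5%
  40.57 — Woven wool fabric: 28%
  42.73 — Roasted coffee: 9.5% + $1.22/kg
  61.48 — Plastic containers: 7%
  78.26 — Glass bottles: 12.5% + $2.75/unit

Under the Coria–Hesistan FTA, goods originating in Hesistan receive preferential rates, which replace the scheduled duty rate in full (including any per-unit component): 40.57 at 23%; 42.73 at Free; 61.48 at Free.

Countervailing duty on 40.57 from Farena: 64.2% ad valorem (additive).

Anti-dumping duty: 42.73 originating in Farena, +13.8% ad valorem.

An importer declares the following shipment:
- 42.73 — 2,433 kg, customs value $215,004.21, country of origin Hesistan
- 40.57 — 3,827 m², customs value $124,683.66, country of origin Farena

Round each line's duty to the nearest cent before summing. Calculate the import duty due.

Line 1 (42.73, Hesistan, 2,433 kg, $215,004.21):
Base rate for 42.73 is 9.5% + $1.22/kg.
Origin Hesistan qualifies under the Coria–Hesistan agreement and 42.73 is covered: preferential rate Free applies instead.
The additional-duty order on 42.73 targets Farena, not Hesistan; it does not apply.
Duty = $215,004.21 × 0% = $0.00.
Line 2 (40.57, Farena, 3,827 m², $124,683.66):
Base rate for 40.57 is 28%.
40.57 has an FTA preferential rate, but origin Farena is not Hesistan; base rate stands.
Additional duty on 40.57 from Farena: +64.2%. Applied ad valorem rate: 28% + 64.2% = 92.2%.
Duty = $124,683.66 × 92.2% = $114,958.33.
Total = $0.00 + $114,958.33 = $114,958.33.

$114,958.33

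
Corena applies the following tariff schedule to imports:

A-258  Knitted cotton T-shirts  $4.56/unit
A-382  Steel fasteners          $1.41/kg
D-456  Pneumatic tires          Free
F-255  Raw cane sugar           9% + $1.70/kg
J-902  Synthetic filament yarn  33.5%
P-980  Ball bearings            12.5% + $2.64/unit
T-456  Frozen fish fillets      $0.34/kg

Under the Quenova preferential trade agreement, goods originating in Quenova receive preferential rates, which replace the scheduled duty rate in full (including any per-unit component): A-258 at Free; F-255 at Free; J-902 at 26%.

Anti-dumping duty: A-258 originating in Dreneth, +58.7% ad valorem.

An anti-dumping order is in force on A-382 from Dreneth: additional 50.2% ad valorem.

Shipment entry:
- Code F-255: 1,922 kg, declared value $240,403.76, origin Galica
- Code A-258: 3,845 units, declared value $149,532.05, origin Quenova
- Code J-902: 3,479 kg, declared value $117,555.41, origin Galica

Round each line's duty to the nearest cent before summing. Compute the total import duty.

$64,284.80

Line 1 (F-255, Galica, 1,922 kg, $240,403.76):
Base rate for F-255 is 9% + $1.70/kg.
F-255 has an FTA preferential rate, but origin Galica is not Quenova; base rate stands.
Duty = $240,403.76 × 9% + 1,922 × $1.70 = $24,903.74.
Line 2 (A-258, Quenova, 3,845 units, $149,532.05):
Base rate for A-258 is $4.56/unit.
Origin Quenova qualifies under the Corena–Quenova agreement and A-258 is covered: preferential rate Free applies instead.
The additional-duty order on A-258 targets Dreneth, not Quenova; it does not apply.
Duty = $149,532.05 × 0% = $0.00.
Line 3 (J-902, Galica, 3,479 kg, $117,555.41):
Base rate for J-902 is 33.5%.
J-902 has an FTA preferential rate, but origin Galica is not Quenova; base rate stands.
Duty = $117,555.41 × 33.5% = $39,381.06.
Total = $24,903.74 + $0.00 + $39,381.06 = $64,284.80.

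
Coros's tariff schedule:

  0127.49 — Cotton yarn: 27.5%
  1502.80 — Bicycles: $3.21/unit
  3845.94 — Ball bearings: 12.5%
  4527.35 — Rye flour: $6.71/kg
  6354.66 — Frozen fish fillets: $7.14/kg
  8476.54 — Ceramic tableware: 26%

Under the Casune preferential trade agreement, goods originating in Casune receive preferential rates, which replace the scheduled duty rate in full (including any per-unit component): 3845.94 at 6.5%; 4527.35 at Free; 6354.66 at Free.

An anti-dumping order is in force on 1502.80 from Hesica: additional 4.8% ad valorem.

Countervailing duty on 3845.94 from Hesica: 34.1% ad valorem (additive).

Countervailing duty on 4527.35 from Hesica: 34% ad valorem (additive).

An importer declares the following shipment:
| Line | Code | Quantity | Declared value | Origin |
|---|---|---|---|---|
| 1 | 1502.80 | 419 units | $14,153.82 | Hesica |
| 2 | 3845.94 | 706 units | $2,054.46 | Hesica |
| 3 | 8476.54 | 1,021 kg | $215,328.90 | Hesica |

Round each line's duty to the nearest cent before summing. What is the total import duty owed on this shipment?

Line 1 (1502.80, Hesica, 419 units, $14,153.82):
Base rate for 1502.80 is $3.21/unit.
Additional duty on 1502.80 from Hesica: +4.8% ad valorem. Applied ad valorem rate = 4.8%.
Duty = $14,153.82 × 4.8% + 419 × $3.21 = $2,024.37.
Line 2 (3845.94, Hesica, 706 units, $2,054.46):
Base rate for 3845.94 is 12.5%.
3845.94 has an FTA preferential rate, but origin Hesica is not Casune; base rate stands.
Additional duty on 3845.94 from Hesica: +34.1%. Applied ad valorem rate: 12.5% + 34.1% = 46.6%.
Duty = $2,054.46 × 46.6% = $957.38.
Line 3 (8476.54, Hesica, 1,021 kg, $215,328.90):
Base rate for 8476.54 is 26%.
Duty = $215,328.90 × 26% = $55,985.51.
Total = $2,024.37 + $957.38 + $55,985.51 = $58,967.26.

$58,967.26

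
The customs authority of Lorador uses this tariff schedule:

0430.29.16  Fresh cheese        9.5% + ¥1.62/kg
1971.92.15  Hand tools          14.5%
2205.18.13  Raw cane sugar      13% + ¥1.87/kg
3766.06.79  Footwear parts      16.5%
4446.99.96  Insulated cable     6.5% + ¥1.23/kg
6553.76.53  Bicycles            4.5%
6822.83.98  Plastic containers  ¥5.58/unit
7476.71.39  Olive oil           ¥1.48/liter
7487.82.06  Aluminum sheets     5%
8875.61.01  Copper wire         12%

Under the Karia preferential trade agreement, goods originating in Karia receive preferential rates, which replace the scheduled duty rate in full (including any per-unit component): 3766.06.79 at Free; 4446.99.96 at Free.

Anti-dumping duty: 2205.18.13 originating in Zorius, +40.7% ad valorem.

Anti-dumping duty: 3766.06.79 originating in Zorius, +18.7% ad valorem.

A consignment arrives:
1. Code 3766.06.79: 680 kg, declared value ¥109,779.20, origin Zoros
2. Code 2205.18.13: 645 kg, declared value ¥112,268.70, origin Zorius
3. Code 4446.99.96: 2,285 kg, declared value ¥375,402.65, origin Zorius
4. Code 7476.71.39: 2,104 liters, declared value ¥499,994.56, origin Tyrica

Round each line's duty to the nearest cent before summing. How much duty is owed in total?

¥109,933.65

Line 1 (3766.06.79, Zoros, 680 kg, ¥109,779.20):
Base rate for 3766.06.79 is 16.5%.
3766.06.79 has an FTA preferential rate, but origin Zoros is not Karia; base rate stands.
The additional-duty order on 3766.06.79 targets Zorius, not Zoros; it does not apply.
Duty = ¥109,779.20 × 16.5% = ¥18,113.57.
Line 2 (2205.18.13, Zorius, 645 kg, ¥112,268.70):
Base rate for 2205.18.13 is 13% + ¥1.87/kg.
Additional duty on 2205.18.13 from Zorius: +40.7%. Applied ad valorem rate: 13% + 40.7% = 53.7%.
Duty = ¥112,268.70 × 53.7% + 645 × ¥1.87 = ¥61,494.44.
Line 3 (4446.99.96, Zorius, 2,285 kg, ¥375,402.65):
Base rate for 4446.99.96 is 6.5% + ¥1.23/kg.
4446.99.96 has an FTA preferential rate, but origin Zorius is not Karia; base rate stands.
Duty = ¥375,402.65 × 6.5% + 2,285 × ¥1.23 = ¥27,211.72.
Line 4 (7476.71.39, Tyrica, 2,104 liters, ¥499,994.56):
Base rate for 7476.71.39 is ¥1.48/liter.
Duty = 2,104 × ¥1.48 = ¥3,113.92.
Total = ¥18,113.57 + ¥61,494.44 + ¥27,211.72 + ¥3,113.92 = ¥109,933.65.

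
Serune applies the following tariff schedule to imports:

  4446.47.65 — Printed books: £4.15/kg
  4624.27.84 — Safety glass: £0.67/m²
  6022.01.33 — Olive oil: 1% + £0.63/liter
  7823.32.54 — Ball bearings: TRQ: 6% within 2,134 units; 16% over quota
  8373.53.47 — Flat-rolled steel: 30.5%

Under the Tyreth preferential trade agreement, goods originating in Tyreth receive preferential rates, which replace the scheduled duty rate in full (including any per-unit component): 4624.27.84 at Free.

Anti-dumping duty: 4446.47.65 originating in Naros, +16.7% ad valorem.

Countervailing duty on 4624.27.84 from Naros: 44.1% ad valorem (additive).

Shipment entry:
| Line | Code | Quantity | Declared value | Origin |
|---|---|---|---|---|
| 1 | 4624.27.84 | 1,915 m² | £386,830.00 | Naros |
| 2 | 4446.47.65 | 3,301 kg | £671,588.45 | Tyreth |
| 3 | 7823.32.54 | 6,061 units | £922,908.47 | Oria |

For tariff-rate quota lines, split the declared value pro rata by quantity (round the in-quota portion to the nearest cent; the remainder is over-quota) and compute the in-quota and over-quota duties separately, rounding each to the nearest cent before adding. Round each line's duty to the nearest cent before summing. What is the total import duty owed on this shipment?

£300,745.17

Line 1 (4624.27.84, Naros, 1,915 m², £386,830.00):
Base rate for 4624.27.84 is £0.67/m².
4624.27.84 has an FTA preferential rate, but origin Naros is not Tyreth; base rate stands.
Additional duty on 4624.27.84 from Naros: +44.1% ad valorem. Applied ad valorem rate = 44.1%.
Duty = £386,830.00 × 44.1% + 1,915 × £0.67 = £171,875.08.
Line 2 (4446.47.65, Tyreth, 3,301 kg, £671,588.45):
Base rate for 4446.47.65 is £4.15/kg.
Origin Tyreth is the FTA partner but 4446.47.65 is not on the preference list; base rate stands.
The additional-duty order on 4446.47.65 targets Naros, not Tyreth; it does not apply.
Duty = 3,301 × £4.15 = £13,699.15.
Line 3 (7823.32.54, Oria, 6,061 units, £922,908.47):
Code 7823.32.54 is under a tariff-rate quota (threshold 2,134 units). In-quota: 2,134 units at 6%; over-quota: 3,927 units at 16%.
Pro-rata value split: in-quota = £922,908.47 × 2,134/6,061 = £324,944.18; over-quota = £922,908.47 − £324,944.18 = £597,964.29.
In-quota duty = £324,944.18 × 6% = £19,496.65. Over-quota duty = £597,964.29 × 16% = £95,674.29.
Line duty = £19,496.65 + £95,674.29 = £115,170.94.
Total = £171,875.08 + £13,699.15 + £115,170.94 = £300,745.17.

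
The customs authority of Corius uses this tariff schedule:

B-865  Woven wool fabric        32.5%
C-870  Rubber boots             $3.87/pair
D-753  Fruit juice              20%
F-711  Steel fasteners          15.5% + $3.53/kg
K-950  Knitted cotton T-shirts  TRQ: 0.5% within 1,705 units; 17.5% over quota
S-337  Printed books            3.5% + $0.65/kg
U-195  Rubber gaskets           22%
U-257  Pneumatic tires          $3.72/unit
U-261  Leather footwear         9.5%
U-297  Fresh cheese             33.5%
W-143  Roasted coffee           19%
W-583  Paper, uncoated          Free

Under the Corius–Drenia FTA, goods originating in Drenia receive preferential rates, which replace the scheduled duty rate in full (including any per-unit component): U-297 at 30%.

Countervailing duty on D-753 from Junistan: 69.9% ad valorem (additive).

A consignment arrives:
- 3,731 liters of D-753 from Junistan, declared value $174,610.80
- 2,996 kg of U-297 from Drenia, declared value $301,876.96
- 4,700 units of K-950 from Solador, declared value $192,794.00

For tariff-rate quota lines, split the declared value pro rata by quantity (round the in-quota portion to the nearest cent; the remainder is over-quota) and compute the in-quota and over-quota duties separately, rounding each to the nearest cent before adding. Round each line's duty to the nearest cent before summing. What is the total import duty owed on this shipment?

$269,387.51

Line 1 (D-753, Junistan, 3,731 liters, $174,610.80):
Base rate for D-753 is 20%.
Additional duty on D-753 from Junistan: +69.9%. Applied ad valorem rate: 20% + 69.9% = 89.9%.
Duty = $174,610.80 × 89.9% = $156,975.11.
Line 2 (U-297, Drenia, 2,996 kg, $301,876.96):
Base rate for U-297 is 33.5%.
Origin Drenia qualifies under the Corius–Drenia agreement and U-297 is covered: preferential rate 30% applies instead.
Duty = $301,876.96 × 30% = $90,563.09.
Line 3 (K-950, Solador, 4,700 units, $192,794.00):
Code K-950 is under a tariff-rate quota (threshold 1,705 units). In-quota: 1,705 units at 0.5%; over-quota: 2,995 units at 17.5%.
Pro-rata value split: in-quota = $192,794.00 × 1,705/4,700 = $69,939.10; over-quota = $192,794.00 − $69,939.10 = $122,854.90.
In-quota duty = $69,939.10 × 0.5% = $349.70. Over-quota duty = $122,854.90 × 17.5% = $21,499.61.
Line duty = $349.70 + $21,499.61 = $21,849.31.
Total = $156,975.11 + $90,563.09 + $21,849.31 = $269,387.51.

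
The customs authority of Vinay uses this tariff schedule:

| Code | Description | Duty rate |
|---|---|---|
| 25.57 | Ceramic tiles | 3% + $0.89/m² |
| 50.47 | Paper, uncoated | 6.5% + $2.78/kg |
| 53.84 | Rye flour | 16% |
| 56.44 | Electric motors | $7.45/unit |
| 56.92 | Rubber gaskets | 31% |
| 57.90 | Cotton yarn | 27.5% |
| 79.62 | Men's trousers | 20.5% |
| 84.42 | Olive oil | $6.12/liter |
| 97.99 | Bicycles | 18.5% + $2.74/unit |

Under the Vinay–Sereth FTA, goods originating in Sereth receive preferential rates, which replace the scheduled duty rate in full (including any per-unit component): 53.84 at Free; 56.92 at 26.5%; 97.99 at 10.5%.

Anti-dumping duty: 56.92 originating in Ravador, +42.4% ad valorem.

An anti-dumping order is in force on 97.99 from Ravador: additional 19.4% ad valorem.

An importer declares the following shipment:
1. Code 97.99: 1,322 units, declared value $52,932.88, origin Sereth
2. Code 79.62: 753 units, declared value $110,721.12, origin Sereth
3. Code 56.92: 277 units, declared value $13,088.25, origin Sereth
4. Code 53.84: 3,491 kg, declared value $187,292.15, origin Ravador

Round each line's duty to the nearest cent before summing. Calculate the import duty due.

Line 1 (97.99, Sereth, 1,322 units, $52,932.88):
Base rate for 97.99 is 18.5% + $2.74/unit.
Origin Sereth qualifies under the Vinay–Sereth agreement and 97.99 is covered: preferential rate 10.5% applies instead.
The additional-duty order on 97.99 targets Ravador, not Sereth; it does not apply.
Duty = $52,932.88 × 10.5% = $5,557.95.
Line 2 (79.62, Sereth, 753 units, $110,721.12):
Base rate for 79.62 is 20.5%.
Origin Sereth is the FTA partner but 79.62 is not on the preference list; base rate stands.
Duty = $110,721.12 × 20.5% = $22,697.83.
Line 3 (56.92, Sereth, 277 units, $13,088.25):
Base rate for 56.92 is 31%.
Origin Sereth qualifies under the Vinay–Sereth agreement and 56.92 is covered: preferential rate 26.5% applies instead.
The additional-duty order on 56.92 targets Ravador, not Sereth; it does not apply.
Duty = $13,088.25 × 26.5% = $3,468.39.
Line 4 (53.84, Ravador, 3,491 kg, $187,292.15):
Base rate for 53.84 is 16%.
53.84 has an FTA preferential rate, but origin Ravador is not Sereth; base rate stands.
Duty = $187,292.15 × 16% = $29,966.74.
Total = $5,557.95 + $22,697.83 + $3,468.39 + $29,966.74 = $61,690.91.

$61,690.91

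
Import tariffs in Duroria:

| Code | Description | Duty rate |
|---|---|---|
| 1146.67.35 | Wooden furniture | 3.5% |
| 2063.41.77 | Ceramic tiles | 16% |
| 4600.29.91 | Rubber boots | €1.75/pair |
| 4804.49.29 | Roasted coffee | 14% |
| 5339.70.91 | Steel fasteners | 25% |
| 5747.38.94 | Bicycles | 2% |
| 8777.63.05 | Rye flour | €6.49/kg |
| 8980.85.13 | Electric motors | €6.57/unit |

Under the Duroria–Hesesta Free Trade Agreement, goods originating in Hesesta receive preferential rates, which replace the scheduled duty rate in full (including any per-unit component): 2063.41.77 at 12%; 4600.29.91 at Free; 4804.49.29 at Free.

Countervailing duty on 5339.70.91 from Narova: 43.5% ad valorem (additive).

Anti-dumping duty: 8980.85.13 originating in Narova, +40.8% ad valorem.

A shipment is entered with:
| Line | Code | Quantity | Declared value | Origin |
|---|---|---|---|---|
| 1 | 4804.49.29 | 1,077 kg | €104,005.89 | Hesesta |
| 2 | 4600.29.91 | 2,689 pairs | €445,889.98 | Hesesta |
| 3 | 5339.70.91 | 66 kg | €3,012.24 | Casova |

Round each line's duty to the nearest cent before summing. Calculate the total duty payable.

Line 1 (4804.49.29, Hesesta, 1,077 kg, €104,005.89):
Base rate for 4804.49.29 is 14%.
Origin Hesesta qualifies under the Duroria–Hesesta agreement and 4804.49.29 is covered: preferential rate Free applies instead.
Duty = €104,005.89 × 0% = €0.00.
Line 2 (4600.29.91, Hesesta, 2,689 pairs, €445,889.98):
Base rate for 4600.29.91 is €1.75/pair.
Origin Hesesta qualifies under the Duroria–Hesesta agreement and 4600.29.91 is covered: preferential rate Free applies instead.
Duty = €445,889.98 × 0% = €0.00.
Line 3 (5339.70.91, Casova, 66 kg, €3,012.24):
Base rate for 5339.70.91 is 25%.
The additional-duty order on 5339.70.91 targets Narova, not Casova; it does not apply.
Duty = €3,012.24 × 25% = €753.06.
Total = €0.00 + €0.00 + €753.06 = €753.06.

€753.06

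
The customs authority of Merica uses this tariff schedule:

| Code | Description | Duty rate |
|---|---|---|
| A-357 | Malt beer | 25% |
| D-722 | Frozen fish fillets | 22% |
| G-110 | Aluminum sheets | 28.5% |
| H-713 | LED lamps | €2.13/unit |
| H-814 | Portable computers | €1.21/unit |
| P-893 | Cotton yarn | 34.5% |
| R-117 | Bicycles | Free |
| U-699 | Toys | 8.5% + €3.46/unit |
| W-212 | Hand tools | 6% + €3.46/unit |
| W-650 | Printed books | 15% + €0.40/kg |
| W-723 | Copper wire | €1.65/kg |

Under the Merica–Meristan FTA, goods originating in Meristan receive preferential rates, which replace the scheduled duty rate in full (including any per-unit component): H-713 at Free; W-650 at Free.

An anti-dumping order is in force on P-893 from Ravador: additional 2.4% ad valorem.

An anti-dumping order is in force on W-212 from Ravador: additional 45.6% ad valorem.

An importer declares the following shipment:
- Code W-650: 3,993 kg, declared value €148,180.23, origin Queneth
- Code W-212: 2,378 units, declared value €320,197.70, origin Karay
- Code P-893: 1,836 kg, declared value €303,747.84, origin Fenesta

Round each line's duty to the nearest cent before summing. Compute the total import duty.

€156,056.97

Line 1 (W-650, Queneth, 3,993 kg, €148,180.23):
Base rate for W-650 is 15% + €0.40/kg.
W-650 has an FTA preferential rate, but origin Queneth is not Meristan; base rate stands.
Duty = €148,180.23 × 15% + 3,993 × €0.40 = €23,824.23.
Line 2 (W-212, Karay, 2,378 units, €320,197.70):
Base rate for W-212 is 6% + €3.46/unit.
The additional-duty order on W-212 targets Ravador, not Karay; it does not apply.
Duty = €320,197.70 × 6% + 2,378 × €3.46 = €27,439.74.
Line 3 (P-893, Fenesta, 1,836 kg, €303,747.84):
Base rate for P-893 is 34.5%.
The additional-duty order on P-893 targets Ravador, not Fenesta; it does not apply.
Duty = €303,747.84 × 34.5% = €104,793.00.
Total = €23,824.23 + €27,439.74 + €104,793.00 = €156,056.97.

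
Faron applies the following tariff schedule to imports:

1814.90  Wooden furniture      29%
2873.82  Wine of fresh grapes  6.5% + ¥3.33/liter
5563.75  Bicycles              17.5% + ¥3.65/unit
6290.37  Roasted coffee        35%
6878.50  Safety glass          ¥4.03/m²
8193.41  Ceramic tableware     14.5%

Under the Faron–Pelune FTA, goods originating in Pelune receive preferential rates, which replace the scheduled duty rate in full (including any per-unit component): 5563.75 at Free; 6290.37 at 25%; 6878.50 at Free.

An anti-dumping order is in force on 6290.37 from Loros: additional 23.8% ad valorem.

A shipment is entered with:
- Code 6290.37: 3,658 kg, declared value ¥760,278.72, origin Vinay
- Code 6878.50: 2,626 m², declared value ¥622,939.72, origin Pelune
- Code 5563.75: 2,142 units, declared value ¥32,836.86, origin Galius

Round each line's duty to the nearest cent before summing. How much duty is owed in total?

¥279,662.30

Line 1 (6290.37, Vinay, 3,658 kg, ¥760,278.72):
Base rate for 6290.37 is 35%.
6290.37 has an FTA preferential rate, but origin Vinay is not Pelune; base rate stands.
The additional-duty order on 6290.37 targets Loros, not Vinay; it does not apply.
Duty = ¥760,278.72 × 35% = ¥266,097.55.
Line 2 (6878.50, Pelune, 2,626 m², ¥622,939.72):
Base rate for 6878.50 is ¥4.03/m².
Origin Pelune qualifies under the Faron–Pelune agreement and 6878.50 is covered: preferential rate Free applies instead.
Duty = ¥622,939.72 × 0% = ¥0.00.
Line 3 (5563.75, Galius, 2,142 units, ¥32,836.86):
Base rate for 5563.75 is 17.5% + ¥3.65/unit.
5563.75 has an FTA preferential rate, but origin Galius is not Pelune; base rate stands.
Duty = ¥32,836.86 × 17.5% + 2,142 × ¥3.65 = ¥13,564.75.
Total = ¥266,097.55 + ¥0.00 + ¥13,564.75 = ¥279,662.30.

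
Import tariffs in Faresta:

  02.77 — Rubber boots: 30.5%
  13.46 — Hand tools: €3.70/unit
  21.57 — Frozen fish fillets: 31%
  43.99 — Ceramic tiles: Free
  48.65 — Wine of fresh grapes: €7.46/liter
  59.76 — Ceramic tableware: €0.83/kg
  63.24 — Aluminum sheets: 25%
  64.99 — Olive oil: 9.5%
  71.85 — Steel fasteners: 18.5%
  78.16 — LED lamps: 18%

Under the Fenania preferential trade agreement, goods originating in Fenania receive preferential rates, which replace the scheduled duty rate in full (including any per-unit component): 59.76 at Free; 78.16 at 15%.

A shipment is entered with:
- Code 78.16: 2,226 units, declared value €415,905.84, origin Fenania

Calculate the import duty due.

Line 1 (78.16, Fenania, 2,226 units, €415,905.84):
Base rate for 78.16 is 18%.
Origin Fenania qualifies under the Faresta–Fenania agreement and 78.16 is covered: preferential rate 15% applies instead.
Duty = €415,905.84 × 15% = €62,385.88.

€62,385.88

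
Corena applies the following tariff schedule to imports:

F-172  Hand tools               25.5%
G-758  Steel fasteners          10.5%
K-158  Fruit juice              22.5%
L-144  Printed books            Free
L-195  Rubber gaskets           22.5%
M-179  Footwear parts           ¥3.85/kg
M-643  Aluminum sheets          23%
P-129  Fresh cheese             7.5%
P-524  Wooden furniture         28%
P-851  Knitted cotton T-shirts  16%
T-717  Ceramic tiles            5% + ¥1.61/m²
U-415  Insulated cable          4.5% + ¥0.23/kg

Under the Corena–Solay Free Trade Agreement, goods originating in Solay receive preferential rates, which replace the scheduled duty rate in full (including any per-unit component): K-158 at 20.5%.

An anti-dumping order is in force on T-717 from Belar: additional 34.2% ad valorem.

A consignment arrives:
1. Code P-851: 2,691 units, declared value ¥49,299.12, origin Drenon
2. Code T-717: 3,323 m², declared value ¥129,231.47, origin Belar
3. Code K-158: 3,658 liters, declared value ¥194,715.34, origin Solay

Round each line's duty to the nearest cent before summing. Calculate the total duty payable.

Line 1 (P-851, Drenon, 2,691 units, ¥49,299.12):
Base rate for P-851 is 16%.
Duty = ¥49,299.12 × 16% = ¥7,887.86.
Line 2 (T-717, Belar, 3,323 m², ¥129,231.47):
Base rate for T-717 is 5% + ¥1.61/m².
Additional duty on T-717 from Belar: +34.2%. Applied ad valorem rate: 5% + 34.2% = 39.2%.
Duty = ¥129,231.47 × 39.2% + 3,323 × ¥1.61 = ¥56,008.77.
Line 3 (K-158, Solay, 3,658 liters, ¥194,715.34):
Base rate for K-158 is 22.5%.
Origin Solay qualifies under the Corena–Solay agreement and K-158 is covered: preferential rate 20.5% applies instead.
Duty = ¥194,715.34 × 20.5% = ¥39,916.64.
Total = ¥7,887.86 + ¥56,008.77 + ¥39,916.64 = ¥103,813.27.

¥103,813.27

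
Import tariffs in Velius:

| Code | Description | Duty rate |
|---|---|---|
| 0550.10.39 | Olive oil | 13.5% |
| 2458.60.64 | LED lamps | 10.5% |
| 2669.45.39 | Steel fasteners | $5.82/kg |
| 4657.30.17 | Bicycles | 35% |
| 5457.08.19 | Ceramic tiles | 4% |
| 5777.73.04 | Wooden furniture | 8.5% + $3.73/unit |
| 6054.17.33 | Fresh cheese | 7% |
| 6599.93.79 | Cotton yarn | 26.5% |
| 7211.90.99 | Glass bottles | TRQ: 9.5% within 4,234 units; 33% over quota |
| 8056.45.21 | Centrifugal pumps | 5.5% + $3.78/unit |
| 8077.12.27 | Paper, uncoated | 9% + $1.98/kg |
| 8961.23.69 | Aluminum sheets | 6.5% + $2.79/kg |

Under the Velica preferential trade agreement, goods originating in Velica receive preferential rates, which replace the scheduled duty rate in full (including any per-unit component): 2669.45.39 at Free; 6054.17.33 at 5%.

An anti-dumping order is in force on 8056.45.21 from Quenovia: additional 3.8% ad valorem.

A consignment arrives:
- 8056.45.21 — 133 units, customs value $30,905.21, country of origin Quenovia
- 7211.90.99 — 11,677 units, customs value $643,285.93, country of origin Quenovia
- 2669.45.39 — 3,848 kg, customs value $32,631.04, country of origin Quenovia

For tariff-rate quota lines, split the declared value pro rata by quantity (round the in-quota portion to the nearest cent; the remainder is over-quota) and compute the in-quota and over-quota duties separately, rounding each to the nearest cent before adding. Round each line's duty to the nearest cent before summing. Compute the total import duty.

Line 1 (8056.45.21, Quenovia, 133 units, $30,905.21):
Base rate for 8056.45.21 is 5.5% + $3.78/unit.
Additional duty on 8056.45.21 from Quenovia: +3.8%. Applied ad valorem rate: 5.5% + 3.8% = 9.3%.
Duty = $30,905.21 × 9.3% + 133 × $3.78 = $3,376.92.
Line 2 (7211.90.99, Quenovia, 11,677 units, $643,285.93):
Code 7211.90.99 is under a tariff-rate quota (threshold 4,234 units). In-quota: 4,234 units at 9.5%; over-quota: 7,443 units at 33%.
Pro-rata value split: in-quota = $643,285.93 × 4,234/11,677 = $233,251.06; over-quota = $643,285.93 − $233,251.06 = $410,034.87.
In-quota duty = $233,251.06 × 9.5% = $22,158.85. Over-quota duty = $410,034.87 × 33% = $135,311.51.
Line duty = $22,158.85 + $135,311.51 = $157,470.36.
Line 3 (2669.45.39, Quenovia, 3,848 kg, $32,631.04):
Base rate for 2669.45.39 is $5.82/kg.
2669.45.39 has an FTA preferential rate, but origin Quenovia is not Velica; base rate stands.
Duty = 3,848 × $5.82 = $22,395.36.
Total = $3,376.92 + $157,470.36 + $22,395.36 = $183,242.64.

$183,242.64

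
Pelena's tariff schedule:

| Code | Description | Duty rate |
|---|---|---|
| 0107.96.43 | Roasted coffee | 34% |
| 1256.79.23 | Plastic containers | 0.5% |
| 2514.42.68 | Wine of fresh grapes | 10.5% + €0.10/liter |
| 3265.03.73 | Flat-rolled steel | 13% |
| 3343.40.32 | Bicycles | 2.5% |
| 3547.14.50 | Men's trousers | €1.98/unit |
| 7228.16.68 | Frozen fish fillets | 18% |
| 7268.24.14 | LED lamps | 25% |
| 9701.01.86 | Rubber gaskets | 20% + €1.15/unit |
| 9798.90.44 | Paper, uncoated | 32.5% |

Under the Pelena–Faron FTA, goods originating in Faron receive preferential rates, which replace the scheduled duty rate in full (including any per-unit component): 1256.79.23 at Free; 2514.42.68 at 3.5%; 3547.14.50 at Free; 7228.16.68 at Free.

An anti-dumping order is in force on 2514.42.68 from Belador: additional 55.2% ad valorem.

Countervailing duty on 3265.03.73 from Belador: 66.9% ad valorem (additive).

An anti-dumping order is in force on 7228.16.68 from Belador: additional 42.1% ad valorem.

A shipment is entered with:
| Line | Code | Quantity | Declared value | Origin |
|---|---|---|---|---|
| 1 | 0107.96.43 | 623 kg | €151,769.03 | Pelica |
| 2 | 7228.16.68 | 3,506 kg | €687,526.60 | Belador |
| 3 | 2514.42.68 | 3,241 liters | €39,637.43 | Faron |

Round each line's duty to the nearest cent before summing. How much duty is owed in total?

Line 1 (0107.96.43, Pelica, 623 kg, €151,769.03):
Base rate for 0107.96.43 is 34%.
Duty = €151,769.03 × 34% = €51,601.47.
Line 2 (7228.16.68, Belador, 3,506 kg, €687,526.60):
Base rate for 7228.16.68 is 18%.
7228.16.68 has an FTA preferential rate, but origin Belador is not Faron; base rate stands.
Additional duty on 7228.16.68 from Belador: +42.1%. Applied ad valorem rate: 18% + 42.1% = 60.1%.
Duty = €687,526.60 × 60.1% = €413,203.49.
Line 3 (2514.42.68, Faron, 3,241 liters, €39,637.43):
Base rate for 2514.42.68 is 10.5% + €0.10/liter.
Origin Faron qualifies under the Pelena–Faron agreement and 2514.42.68 is covered: preferential rate 3.5% applies instead.
The additional-duty order on 2514.42.68 targets Belador, not Faron; it does not apply.
Duty = €39,637.43 × 3.5% = €1,387.31.
Total = €51,601.47 + €413,203.49 + €1,387.31 = €466,192.27.

€466,192.27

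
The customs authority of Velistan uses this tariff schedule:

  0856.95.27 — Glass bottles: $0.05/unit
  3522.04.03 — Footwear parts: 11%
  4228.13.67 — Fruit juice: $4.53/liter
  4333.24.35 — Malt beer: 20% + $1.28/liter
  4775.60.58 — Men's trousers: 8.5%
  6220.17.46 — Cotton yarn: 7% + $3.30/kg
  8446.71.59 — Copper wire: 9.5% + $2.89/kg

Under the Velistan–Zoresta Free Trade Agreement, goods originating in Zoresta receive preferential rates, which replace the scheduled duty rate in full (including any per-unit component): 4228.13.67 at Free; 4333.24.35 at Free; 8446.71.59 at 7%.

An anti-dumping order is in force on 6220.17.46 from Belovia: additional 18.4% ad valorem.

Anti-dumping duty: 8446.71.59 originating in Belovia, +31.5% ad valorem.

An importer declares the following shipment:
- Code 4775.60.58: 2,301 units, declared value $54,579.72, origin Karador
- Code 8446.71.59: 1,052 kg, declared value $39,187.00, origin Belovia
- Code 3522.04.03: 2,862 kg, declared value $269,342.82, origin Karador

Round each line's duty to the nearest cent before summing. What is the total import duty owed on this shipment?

Line 1 (4775.60.58, Karador, 2,301 units, $54,579.72):
Base rate for 4775.60.58 is 8.5%.
Duty = $54,579.72 × 8.5% = $4,639.28.
Line 2 (8446.71.59, Belovia, 1,052 kg, $39,187.00):
Base rate for 8446.71.59 is 9.5% + $2.89/kg.
8446.71.59 has an FTA preferential rate, but origin Belovia is not Zoresta; base rate stands.
Additional duty on 8446.71.59 from Belovia: +31.5%. Applied ad valorem rate: 9.5% + 31.5% = 41%.
Duty = $39,187.00 × 41% + 1,052 × $2.89 = $19,106.95.
Line 3 (3522.04.03, Karador, 2,862 kg, $269,342.82):
Base rate for 3522.04.03 is 11%.
Duty = $269,342.82 × 11% = $29,627.71.
Total = $4,639.28 + $19,106.95 + $29,627.71 = $53,373.94.

$53,373.94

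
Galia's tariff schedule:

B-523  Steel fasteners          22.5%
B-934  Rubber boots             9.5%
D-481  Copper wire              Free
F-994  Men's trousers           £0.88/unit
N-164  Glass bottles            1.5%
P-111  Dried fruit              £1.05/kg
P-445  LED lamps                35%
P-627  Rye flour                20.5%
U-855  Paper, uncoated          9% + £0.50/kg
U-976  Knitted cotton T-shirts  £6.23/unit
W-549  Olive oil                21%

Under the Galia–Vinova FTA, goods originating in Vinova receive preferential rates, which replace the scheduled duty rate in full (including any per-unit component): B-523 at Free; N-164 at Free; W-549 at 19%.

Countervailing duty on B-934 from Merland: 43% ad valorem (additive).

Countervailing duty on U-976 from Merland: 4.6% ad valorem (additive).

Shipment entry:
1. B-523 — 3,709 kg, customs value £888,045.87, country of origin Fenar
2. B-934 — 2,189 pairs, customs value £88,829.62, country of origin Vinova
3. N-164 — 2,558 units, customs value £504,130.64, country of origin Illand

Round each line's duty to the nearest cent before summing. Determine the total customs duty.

Line 1 (B-523, Fenar, 3,709 kg, £888,045.87):
Base rate for B-523 is 22.5%.
B-523 has an FTA preferential rate, but origin Fenar is not Vinova; base rate stands.
Duty = £888,045.87 × 22.5% = £199,810.32.
Line 2 (B-934, Vinova, 2,189 pairs, £88,829.62):
Base rate for B-934 is 9.5%.
Origin Vinova is the FTA partner but B-934 is not on the preference list; base rate stands.
The additional-duty order on B-934 targets Merland, not Vinova; it does not apply.
Duty = £88,829.62 × 9.5% = £8,438.81.
Line 3 (N-164, Illand, 2,558 units, £504,130.64):
Base rate for N-164 is 1.5%.
N-164 has an FTA preferential rate, but origin Illand is not Vinova; base rate stands.
Duty = £504,130.64 × 1.5% = £7,561.96.
Total = £199,810.32 + £8,438.81 + £7,561.96 = £215,811.09.

£215,811.09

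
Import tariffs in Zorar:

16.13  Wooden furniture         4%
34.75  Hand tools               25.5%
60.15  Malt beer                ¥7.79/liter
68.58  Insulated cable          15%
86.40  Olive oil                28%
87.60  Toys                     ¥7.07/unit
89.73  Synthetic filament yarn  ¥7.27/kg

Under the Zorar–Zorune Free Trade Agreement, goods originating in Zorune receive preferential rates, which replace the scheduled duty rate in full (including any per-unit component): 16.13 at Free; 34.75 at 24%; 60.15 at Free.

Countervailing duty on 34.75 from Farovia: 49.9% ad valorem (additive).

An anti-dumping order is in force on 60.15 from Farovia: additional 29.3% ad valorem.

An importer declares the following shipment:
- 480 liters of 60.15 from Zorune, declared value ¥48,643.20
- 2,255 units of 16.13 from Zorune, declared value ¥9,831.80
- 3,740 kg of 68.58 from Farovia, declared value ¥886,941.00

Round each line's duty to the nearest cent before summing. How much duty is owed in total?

Line 1 (60.15, Zorune, 480 liters, ¥48,643.20):
Base rate for 60.15 is ¥7.79/liter.
Origin Zorune qualifies under the Zorar–Zorune agreement and 60.15 is covered: preferential rate Free applies instead.
The additional-duty order on 60.15 targets Farovia, not Zorune; it does not apply.
Duty = ¥48,643.20 × 0% = ¥0.00.
Line 2 (16.13, Zorune, 2,255 units, ¥9,831.80):
Base rate for 16.13 is 4%.
Origin Zorune qualifies under the Zorar–Zorune agreement and 16.13 is covered: preferential rate Free applies instead.
Duty = ¥9,831.80 × 0% = ¥0.00.
Line 3 (68.58, Farovia, 3,740 kg, ¥886,941.00):
Base rate for 68.58 is 15%.
Duty = ¥886,941.00 × 15% = ¥133,041.15.
Total = ¥0.00 + ¥0.00 + ¥133,041.15 = ¥133,041.15.

¥133,041.15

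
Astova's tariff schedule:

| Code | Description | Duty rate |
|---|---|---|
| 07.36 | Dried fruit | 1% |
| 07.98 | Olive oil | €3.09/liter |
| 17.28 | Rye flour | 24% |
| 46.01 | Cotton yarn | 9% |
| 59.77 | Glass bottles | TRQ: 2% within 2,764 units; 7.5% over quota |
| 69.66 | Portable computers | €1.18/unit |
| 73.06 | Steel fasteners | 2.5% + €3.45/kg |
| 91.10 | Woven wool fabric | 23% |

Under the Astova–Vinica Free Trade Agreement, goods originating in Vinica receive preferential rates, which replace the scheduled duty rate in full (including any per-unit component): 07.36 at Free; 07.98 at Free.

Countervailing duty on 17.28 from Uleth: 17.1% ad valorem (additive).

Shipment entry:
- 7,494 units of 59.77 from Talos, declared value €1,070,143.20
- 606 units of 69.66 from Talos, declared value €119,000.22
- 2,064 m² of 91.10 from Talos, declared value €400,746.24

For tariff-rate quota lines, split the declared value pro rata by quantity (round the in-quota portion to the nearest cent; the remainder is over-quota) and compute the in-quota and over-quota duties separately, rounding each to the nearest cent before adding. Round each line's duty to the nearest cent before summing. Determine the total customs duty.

€151,439.00

Line 1 (59.77, Talos, 7,494 units, €1,070,143.20):
Code 59.77 is under a tariff-rate quota (threshold 2,764 units). In-quota: 2,764 units at 2%; over-quota: 4,730 units at 7.5%.
Pro-rata value split: in-quota = €1,070,143.20 × 2,764/7,494 = €394,699.20; over-quota = €1,070,143.20 − €394,699.20 = €675,444.00.
In-quota duty = €394,699.20 × 2% = €7,893.98. Over-quota duty = €675,444.00 × 7.5% = €50,658.30.
Line duty = €7,893.98 + €50,658.30 = €58,552.28.
Line 2 (69.66, Talos, 606 units, €119,000.22):
Base rate for 69.66 is €1.18/unit.
Duty = 606 × €1.18 = €715.08.
Line 3 (91.10, Talos, 2,064 m², €400,746.24):
Base rate for 91.10 is 23%.
Duty = €400,746.24 × 23% = €92,171.64.
Total = €58,552.28 + €715.08 + €92,171.64 = €151,439.00.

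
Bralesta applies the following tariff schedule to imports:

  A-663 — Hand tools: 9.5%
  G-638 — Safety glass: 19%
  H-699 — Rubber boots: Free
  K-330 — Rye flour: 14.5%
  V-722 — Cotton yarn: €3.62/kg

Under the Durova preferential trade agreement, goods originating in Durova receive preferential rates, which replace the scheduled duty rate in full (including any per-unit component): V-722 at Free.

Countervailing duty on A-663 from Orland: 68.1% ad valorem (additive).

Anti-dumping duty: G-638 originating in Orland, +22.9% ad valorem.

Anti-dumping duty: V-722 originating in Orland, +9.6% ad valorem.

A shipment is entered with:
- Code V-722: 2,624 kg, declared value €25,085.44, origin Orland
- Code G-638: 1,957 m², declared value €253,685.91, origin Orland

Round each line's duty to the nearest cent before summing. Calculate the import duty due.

Line 1 (V-722, Orland, 2,624 kg, €25,085.44):
Base rate for V-722 is €3.62/kg.
V-722 has an FTA preferential rate, but origin Orland is not Durova; base rate stands.
Additional duty on V-722 from Orland: +9.6% ad valorem. Applied ad valorem rate = 9.6%.
Duty = €25,085.44 × 9.6% + 2,624 × €3.62 = €11,907.08.
Line 2 (G-638, Orland, 1,957 m², €253,685.91):
Base rate for G-638 is 19%.
Additional duty on G-638 from Orland: +22.9%. Applied ad valorem rate: 19% + 22.9% = 41.9%.
Duty = €253,685.91 × 41.9% = €106,294.40.
Total = €11,907.08 + €106,294.40 = €118,201.48.

€118,201.48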